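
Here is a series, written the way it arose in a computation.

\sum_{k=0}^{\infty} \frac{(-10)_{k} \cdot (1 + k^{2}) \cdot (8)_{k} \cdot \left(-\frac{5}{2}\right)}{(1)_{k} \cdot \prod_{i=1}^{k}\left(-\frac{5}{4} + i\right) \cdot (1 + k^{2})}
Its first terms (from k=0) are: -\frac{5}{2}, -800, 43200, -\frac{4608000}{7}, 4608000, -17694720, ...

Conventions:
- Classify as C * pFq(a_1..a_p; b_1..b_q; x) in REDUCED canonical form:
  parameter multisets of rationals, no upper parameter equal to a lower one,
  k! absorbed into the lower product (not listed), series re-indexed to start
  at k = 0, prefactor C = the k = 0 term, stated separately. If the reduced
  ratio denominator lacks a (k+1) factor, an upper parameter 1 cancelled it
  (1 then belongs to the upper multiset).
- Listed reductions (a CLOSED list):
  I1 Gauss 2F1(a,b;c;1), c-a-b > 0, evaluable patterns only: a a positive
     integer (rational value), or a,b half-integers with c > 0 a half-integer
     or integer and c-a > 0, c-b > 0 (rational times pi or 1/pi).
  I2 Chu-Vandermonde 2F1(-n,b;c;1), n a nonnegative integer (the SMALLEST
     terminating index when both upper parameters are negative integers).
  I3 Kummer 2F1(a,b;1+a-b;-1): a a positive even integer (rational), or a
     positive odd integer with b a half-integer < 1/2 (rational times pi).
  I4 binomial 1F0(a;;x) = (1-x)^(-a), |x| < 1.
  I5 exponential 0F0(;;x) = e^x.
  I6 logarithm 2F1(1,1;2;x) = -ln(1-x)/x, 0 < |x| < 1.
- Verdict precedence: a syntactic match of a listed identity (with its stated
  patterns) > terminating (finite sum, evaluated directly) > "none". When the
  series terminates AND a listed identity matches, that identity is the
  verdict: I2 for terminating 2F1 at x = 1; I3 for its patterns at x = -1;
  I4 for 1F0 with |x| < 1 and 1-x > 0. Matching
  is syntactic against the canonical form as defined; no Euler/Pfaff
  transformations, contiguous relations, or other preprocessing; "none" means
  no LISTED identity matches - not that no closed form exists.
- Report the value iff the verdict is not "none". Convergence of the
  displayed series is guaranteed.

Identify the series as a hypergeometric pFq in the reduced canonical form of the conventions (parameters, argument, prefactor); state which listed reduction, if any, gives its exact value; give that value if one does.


Reduced: x = 1, 2F1, upper = {-10, 8}, lower = {-\frac{1}{4}}, C = -\frac{5}{2}. Verdict: the Chu-Vandermonde identity I2 matches (terminating 2F1 at x = 1 with n = 10, b = 8, c = -\frac{1}{4}). Its exact value is -\frac{160225}{189658}.

Structural cue: t_0 being -\frac{5}{2}, (1)_k (C = -5/2, x = 1) is k! itself.
Consecutive-term ratio: r(k) = 1 * (k-10) (k+8) / [(k-\frac{1}{4}) (k+1)] - rational in k, leading ratio 1; with t_0 = -\frac{5}{2}, classification follows.


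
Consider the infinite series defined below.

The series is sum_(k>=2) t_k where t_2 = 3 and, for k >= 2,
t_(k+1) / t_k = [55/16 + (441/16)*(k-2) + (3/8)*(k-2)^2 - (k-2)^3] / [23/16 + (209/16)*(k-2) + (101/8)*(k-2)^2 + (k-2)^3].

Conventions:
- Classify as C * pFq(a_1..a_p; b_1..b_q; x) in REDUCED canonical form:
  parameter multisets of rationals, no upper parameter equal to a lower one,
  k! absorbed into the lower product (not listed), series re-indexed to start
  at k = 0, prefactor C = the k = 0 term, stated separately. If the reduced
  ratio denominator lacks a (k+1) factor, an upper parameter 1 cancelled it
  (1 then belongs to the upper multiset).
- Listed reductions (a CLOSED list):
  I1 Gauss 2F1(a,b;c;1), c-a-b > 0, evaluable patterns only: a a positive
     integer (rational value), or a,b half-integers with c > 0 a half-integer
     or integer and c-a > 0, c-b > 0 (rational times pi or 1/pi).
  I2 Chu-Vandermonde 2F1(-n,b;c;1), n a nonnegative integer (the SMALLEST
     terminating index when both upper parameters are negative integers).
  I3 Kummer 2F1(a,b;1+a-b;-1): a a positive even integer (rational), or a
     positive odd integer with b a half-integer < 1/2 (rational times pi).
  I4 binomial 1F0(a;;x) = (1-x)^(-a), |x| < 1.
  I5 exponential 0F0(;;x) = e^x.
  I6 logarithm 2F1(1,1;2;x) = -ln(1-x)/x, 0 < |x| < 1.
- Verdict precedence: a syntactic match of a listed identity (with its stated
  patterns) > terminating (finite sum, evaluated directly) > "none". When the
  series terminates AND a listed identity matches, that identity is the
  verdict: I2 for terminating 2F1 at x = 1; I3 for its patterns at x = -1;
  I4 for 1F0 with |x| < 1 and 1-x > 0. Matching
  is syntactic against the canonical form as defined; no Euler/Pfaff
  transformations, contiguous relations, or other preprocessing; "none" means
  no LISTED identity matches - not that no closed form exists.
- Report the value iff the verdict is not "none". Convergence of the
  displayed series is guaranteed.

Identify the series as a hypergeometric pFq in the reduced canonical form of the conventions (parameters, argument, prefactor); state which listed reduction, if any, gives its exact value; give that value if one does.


Prefactor 3, argument -1: 2F1 with upper {-11/2, 5} over lower {23/2}. Verdict: Kummer (I3) applies (x = -1; c = 23/2 equals 1+a-b for upper {-11/2, 5}: listed pattern). Its exact value is (130945815/16777216) * pi.

Structural cue: from the first term 3: the parameter 1/8 appears in both the upper and lower lists and cancels.
Term ratio: r(k) = (-1) * (k-11/2) (k+5) / [(k+23/2) (k+1)] - poly over poly, x = (-1) from leading terms; C = 3 at k = 0.


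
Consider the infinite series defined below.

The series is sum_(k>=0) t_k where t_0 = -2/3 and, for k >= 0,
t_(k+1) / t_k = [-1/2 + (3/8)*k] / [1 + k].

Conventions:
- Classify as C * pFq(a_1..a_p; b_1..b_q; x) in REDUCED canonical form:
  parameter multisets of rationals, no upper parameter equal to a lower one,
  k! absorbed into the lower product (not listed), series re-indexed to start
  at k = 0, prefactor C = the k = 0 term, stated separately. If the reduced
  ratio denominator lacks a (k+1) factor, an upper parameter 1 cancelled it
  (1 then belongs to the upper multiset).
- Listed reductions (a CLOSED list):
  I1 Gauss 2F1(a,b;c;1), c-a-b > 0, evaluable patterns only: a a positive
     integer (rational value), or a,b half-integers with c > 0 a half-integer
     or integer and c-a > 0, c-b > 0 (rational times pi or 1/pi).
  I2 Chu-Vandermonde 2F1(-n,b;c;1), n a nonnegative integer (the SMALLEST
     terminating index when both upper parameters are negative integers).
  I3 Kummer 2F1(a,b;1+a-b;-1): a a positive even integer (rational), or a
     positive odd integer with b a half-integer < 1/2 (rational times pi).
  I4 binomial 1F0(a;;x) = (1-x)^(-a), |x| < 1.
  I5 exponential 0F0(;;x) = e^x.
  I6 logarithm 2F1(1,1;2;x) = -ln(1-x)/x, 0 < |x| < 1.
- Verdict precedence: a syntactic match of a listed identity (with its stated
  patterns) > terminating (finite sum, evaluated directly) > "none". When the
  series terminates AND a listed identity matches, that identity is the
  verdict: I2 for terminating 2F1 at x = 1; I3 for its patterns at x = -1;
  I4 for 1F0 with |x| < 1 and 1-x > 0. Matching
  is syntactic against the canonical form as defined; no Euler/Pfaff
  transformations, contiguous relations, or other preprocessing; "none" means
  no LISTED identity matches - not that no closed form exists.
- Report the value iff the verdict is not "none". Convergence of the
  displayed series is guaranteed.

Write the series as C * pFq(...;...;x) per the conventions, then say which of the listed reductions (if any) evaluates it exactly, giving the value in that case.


With C = -2/3: the canonical form is 1F0(-4/3; -; 3/8). Verdict: binomial (I4) fires (the 1F0 binomial series: exponent 4/3, x = 3/8). Hence: (-2/3) * (5/8)^(4/3).

The tell: t_0 being -2/3, factor the ratio over Q (C = -2/3): negated roots = parameters.
Term ratio: r(k) = (3/8) * (k-4/3) / [(k+1)] - rational in k, leading ratio (3/8); with t_0 = -2/3, classification follows.


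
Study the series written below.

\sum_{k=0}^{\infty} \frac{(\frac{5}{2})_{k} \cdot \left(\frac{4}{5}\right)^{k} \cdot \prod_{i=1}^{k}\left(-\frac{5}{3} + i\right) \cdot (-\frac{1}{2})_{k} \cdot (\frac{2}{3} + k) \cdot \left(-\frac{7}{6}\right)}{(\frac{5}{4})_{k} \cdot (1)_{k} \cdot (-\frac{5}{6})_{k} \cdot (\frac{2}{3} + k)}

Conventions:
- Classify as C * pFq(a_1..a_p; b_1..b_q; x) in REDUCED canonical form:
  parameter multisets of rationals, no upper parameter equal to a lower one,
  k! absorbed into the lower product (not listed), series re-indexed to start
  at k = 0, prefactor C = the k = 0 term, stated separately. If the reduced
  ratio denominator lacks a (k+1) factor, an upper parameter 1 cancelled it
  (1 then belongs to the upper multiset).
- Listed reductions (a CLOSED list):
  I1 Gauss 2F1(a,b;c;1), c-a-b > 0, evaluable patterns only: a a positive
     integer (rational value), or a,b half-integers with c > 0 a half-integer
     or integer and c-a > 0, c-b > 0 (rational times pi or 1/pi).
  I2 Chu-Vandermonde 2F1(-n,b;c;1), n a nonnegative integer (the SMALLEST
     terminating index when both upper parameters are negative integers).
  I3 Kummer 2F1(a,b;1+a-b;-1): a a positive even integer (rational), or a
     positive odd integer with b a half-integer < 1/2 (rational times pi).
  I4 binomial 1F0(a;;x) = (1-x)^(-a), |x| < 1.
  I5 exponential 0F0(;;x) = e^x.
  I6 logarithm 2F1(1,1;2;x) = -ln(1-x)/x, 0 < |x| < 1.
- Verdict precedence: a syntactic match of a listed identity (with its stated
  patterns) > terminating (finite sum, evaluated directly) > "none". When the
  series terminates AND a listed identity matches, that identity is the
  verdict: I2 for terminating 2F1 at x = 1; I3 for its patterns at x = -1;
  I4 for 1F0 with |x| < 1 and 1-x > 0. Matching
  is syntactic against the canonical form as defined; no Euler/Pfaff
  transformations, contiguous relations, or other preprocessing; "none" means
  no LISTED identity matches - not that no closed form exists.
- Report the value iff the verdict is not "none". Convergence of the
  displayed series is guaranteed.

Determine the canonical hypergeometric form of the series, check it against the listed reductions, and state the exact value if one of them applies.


Reduced: x = \frac{4}{5}, 3F2, upper = {-\frac{2}{3}, -\frac{1}{2}, \frac{5}{2}}, lower = {-\frac{5}{6}, \frac{5}{4}}, C = -\frac{7}{6}. Verdict: none (x = \frac{4}{5}): each listed identity misses the multisets {-\frac{2}{3}, -\frac{1}{2}, \frac{5}{2}} ; {-\frac{5}{6}, \frac{5}{4}}.

The tell: t_0 = -\frac{7}{6} here, and the running product (prefactor -7/6) telescopes to a rising factorial.
Term ratio: r(k) = \frac{4}{5} * (k-\frac{2}{3}) (k-\frac{1}{2}) (k+\frac{5}{2}) / [(k-\frac{5}{6}) (k+\frac{5}{4}) (k+1)] - poly over poly, x = \frac{4}{5} from leading terms; C = -\frac{7}{6} at k = 0.


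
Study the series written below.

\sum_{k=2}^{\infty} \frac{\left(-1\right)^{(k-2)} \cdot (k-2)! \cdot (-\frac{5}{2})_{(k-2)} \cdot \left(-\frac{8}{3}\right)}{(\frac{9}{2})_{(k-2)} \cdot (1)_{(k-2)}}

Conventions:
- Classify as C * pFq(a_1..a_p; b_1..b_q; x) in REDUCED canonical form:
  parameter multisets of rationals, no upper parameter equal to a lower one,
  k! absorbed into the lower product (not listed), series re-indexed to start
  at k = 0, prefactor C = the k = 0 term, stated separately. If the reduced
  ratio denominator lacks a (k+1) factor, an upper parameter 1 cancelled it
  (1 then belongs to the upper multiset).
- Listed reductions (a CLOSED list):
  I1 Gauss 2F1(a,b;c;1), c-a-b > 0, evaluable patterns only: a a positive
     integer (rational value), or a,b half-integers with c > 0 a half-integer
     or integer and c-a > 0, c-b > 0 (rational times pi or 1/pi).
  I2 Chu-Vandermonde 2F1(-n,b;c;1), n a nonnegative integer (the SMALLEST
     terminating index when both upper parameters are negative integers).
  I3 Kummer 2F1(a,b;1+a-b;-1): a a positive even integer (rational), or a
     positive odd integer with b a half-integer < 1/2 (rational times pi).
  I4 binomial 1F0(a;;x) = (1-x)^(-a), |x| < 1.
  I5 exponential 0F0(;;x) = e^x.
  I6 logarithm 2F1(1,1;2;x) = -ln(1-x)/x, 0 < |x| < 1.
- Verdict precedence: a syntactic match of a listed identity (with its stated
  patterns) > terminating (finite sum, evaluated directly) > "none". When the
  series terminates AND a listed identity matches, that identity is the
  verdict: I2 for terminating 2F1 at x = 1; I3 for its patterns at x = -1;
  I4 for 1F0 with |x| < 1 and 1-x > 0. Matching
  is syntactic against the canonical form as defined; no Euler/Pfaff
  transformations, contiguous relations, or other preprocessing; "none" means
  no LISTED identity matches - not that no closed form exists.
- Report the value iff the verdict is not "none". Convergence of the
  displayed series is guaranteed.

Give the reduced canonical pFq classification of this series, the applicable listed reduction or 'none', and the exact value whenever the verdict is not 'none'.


Canonical form: C = -\frac{8}{3} times 2F1 with upper {-\frac{5}{2}, 1}, lower {\frac{9}{2}}, x = -1. Verdict (x = -1): Kummer (I3) applies (x = -1; c = \frac{9}{2} equals 1+a-b for upper {-\frac{5}{2}, 1}: listed pattern). Sum: \left(-\frac{35}{24}\right) \cdot \pi.

Structural cue: t_0 = -\frac{8}{3} here, and the factorial ratio (C = -8/3) (k+a-1)!/(a-1)! is a rising factorial (a)_k.
Ratio: r(k) = -1 * (k-\frac{5}{2}) (k+1) / [(k+\frac{9}{2}) (k+1)] - rational in k, leading ratio -1; with t_0 = -\frac{8}{3}, classification follows.


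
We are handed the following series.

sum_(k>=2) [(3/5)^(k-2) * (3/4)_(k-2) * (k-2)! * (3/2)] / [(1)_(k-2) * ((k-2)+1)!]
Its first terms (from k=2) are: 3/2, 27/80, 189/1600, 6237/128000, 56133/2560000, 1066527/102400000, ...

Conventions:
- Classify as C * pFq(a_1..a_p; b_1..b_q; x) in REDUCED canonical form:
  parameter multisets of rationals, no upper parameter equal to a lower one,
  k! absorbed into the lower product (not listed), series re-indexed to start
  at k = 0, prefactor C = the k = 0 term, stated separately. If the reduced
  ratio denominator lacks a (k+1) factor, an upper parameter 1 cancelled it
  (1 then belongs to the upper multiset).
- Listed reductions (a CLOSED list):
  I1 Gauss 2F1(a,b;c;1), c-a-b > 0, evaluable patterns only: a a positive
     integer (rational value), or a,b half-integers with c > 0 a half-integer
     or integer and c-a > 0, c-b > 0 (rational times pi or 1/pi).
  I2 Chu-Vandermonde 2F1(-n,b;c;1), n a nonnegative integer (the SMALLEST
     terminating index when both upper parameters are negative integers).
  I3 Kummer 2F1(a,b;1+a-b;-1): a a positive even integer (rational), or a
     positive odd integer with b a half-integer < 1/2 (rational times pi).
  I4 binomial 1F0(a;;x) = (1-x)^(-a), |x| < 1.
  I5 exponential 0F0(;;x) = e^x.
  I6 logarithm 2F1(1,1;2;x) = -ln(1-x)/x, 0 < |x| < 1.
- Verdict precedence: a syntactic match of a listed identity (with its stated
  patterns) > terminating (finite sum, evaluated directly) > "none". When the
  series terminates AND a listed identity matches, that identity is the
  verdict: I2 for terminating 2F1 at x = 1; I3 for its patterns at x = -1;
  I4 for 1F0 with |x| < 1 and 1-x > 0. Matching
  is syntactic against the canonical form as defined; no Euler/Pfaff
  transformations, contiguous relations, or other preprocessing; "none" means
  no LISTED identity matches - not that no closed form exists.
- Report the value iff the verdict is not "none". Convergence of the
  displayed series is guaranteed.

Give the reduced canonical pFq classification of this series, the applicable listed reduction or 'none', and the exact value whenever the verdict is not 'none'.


At argument 3/5: a 2F1 with upper {3/4, 1}, lower {2}, scaled by C = 3/2. Verdict: none. No listed pattern accepts 2F1(3/4, 1; 2; 3/5).

First insight: with t_0 = 3/2, the denominator's factorial ratio (C = 3/2, x = 3/5) is a lower Pochhammer.
Term ratio: r(k) = (3/5) * (k+3/4) (k+1) / [(k+2) (k+1)] - poly over poly, x = (3/5) from leading terms; C = 3/2 at k = 0.


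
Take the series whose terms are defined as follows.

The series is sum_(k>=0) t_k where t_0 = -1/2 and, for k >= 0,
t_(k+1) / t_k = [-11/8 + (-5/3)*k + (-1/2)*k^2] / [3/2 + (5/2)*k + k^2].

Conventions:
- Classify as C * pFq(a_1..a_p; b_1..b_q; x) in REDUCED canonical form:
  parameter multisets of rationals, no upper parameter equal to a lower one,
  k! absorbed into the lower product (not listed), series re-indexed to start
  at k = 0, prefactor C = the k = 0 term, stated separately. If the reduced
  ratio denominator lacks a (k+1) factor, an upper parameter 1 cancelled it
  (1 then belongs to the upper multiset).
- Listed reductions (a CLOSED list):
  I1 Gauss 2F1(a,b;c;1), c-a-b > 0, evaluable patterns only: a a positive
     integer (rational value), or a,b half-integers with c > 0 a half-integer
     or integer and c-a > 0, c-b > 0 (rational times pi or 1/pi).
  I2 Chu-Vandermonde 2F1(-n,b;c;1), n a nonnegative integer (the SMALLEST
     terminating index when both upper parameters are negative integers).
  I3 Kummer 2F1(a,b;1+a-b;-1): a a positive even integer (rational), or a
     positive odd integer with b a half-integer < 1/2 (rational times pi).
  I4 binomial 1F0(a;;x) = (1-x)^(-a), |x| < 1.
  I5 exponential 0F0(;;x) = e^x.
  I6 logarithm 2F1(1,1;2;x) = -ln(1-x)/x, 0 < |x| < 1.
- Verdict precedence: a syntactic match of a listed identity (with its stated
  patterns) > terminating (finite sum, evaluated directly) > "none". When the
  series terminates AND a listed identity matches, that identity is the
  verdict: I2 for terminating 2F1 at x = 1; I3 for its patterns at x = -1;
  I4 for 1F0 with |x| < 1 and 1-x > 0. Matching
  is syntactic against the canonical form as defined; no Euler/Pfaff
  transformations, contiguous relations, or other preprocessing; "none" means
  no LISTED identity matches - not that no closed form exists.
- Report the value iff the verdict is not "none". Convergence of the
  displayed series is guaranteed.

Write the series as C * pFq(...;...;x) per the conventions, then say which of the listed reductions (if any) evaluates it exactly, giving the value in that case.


This is -1/2 * 1F0(11/6; -; -1/2) in reduced canonical form. Verdict: the binomial series (I4) fires (the 1F0 binomial series: exponent -11/6, x = -1/2). Value: (-1/2) * (3/2)^(-11/6).

Key observation: t_0 being -1/2, roots of the ratio polynomials (C = -1/2) are the negated parameters.
Adjacent-term ratio: r(k) = (-1/2) * (k+11/6) / [(k+1)] - rational in k, leading ratio (-1/2); with t_0 = -1/2, classification follows.


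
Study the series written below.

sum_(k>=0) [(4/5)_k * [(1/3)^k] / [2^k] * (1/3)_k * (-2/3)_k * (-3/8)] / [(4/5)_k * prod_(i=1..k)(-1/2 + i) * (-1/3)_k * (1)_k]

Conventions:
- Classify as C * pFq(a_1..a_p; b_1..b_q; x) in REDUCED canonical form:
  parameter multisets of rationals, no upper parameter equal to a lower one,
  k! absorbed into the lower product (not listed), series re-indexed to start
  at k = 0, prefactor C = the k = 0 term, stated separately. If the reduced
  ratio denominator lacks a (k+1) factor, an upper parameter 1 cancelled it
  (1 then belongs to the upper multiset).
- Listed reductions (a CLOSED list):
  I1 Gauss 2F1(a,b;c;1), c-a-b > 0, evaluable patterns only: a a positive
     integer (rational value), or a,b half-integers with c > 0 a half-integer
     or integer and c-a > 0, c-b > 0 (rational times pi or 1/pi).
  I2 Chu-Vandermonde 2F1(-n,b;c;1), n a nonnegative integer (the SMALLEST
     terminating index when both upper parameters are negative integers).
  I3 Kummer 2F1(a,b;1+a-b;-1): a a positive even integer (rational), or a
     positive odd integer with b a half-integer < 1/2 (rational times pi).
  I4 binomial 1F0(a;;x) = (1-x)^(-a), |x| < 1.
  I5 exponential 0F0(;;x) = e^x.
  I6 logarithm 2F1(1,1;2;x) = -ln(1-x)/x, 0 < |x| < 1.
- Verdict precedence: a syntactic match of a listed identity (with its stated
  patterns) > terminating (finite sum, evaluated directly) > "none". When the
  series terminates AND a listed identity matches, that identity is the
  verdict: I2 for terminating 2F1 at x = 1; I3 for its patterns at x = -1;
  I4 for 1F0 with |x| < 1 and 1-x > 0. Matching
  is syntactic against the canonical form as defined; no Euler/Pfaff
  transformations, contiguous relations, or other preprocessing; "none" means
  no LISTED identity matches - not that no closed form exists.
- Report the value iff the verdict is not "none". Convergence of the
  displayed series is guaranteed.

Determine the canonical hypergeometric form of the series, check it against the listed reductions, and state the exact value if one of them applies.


Key observation: t_0 = -3/8 here, and (1)_k (C = -3/8) is k! itself.
Consecutive-term ratio: r(k) = (1/6) * (k-2/3) (k+1/3) / [(k-1/3) (k+1/2) (k+1)] - rational; roots negated = parameters, x = (1/6), C = -3/8.

Reduced: x = 1/6, 2F2, upper = {-2/3, 1/3}, lower = {-1/3, 1/2}, C = -3/8. Verdict: none. A 2F2 with upper {-2/3, 1/3} fits none of I1-I6 at x = 1/6; the sum runs forever.


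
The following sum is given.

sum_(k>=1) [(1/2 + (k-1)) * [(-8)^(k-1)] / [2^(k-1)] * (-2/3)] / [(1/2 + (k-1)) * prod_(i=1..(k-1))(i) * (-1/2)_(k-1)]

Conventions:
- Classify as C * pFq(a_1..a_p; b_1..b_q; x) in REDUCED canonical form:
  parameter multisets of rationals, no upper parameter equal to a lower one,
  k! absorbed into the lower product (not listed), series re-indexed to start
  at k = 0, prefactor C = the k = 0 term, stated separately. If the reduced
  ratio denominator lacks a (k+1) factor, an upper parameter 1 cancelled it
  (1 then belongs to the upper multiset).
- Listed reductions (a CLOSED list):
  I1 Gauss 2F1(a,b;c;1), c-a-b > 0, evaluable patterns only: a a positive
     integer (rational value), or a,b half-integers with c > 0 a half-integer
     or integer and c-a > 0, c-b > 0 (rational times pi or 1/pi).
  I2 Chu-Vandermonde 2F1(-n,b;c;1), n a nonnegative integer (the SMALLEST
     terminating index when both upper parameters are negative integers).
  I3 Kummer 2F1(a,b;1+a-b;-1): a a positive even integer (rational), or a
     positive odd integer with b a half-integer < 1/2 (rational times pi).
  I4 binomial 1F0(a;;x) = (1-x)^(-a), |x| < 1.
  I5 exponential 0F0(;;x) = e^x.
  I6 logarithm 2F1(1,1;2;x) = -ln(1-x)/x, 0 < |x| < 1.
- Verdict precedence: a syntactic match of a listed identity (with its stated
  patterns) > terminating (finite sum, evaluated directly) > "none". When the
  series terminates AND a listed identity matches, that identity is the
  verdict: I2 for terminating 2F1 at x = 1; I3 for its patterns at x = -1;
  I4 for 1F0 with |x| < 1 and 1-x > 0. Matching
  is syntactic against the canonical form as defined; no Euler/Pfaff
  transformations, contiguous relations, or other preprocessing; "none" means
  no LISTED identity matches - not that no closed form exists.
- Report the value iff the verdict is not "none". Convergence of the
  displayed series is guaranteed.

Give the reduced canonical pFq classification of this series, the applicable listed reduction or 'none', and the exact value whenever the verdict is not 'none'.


Prefactor -2/3, argument -4: 0F1 with upper {-} over lower {-1/2}. Verdict: none - this 0F1 at x = -4 matches no listed pattern, and upper {-} holds no stopper.

Key step: x = (-4) and the two k-th powers (C = -2/3, x = -4) combine into one argument.
Term ratio: r(k) = (-4) * 1 / [(k-1/2) (k+1)] - poly over poly, x = (-4) from leading terms; C = -2/3 at k = 0.


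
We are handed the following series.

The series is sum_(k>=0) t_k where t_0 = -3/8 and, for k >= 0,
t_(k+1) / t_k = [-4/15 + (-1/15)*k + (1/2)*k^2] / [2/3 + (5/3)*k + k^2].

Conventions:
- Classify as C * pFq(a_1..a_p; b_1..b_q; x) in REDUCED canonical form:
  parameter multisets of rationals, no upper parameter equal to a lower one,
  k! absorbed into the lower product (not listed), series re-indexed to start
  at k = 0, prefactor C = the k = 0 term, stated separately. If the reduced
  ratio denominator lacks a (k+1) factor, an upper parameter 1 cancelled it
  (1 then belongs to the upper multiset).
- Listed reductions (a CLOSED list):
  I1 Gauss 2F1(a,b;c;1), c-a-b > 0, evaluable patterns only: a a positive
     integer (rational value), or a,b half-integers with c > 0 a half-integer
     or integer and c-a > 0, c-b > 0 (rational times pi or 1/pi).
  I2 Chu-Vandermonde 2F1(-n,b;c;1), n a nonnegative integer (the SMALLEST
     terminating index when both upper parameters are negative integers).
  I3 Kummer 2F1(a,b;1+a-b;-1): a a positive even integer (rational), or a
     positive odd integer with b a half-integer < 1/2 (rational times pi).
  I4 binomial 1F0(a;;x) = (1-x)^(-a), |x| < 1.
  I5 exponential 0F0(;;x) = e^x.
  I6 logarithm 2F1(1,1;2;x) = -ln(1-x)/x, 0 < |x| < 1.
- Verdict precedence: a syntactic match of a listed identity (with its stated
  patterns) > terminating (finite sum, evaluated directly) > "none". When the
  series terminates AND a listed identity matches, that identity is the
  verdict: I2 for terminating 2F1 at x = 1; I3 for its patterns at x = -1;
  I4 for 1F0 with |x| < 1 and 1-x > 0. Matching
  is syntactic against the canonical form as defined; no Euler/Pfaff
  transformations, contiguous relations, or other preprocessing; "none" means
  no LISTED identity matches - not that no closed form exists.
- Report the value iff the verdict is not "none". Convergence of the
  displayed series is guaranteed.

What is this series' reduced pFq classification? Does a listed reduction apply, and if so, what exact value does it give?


Key step: x = (1/2) and the ratio is unreduced: k + 2/3 divides both sides (C = -3/8).
Step ratio: r(k) = (1/2) * (k-4/5) / [(k+1)] ; factor over Q: parameters, x = (1/2), and C = -3/8.

Reduced: x = 1/2, 1F0, upper = {-4/5}, lower = {-}, C = -3/8. Verdict (x = 1/2): binomial (I4) applies (the 1F0 binomial series: exponent 4/5, x = 1/2). Exact value: (-3/8) * (1/2)^(4/5).


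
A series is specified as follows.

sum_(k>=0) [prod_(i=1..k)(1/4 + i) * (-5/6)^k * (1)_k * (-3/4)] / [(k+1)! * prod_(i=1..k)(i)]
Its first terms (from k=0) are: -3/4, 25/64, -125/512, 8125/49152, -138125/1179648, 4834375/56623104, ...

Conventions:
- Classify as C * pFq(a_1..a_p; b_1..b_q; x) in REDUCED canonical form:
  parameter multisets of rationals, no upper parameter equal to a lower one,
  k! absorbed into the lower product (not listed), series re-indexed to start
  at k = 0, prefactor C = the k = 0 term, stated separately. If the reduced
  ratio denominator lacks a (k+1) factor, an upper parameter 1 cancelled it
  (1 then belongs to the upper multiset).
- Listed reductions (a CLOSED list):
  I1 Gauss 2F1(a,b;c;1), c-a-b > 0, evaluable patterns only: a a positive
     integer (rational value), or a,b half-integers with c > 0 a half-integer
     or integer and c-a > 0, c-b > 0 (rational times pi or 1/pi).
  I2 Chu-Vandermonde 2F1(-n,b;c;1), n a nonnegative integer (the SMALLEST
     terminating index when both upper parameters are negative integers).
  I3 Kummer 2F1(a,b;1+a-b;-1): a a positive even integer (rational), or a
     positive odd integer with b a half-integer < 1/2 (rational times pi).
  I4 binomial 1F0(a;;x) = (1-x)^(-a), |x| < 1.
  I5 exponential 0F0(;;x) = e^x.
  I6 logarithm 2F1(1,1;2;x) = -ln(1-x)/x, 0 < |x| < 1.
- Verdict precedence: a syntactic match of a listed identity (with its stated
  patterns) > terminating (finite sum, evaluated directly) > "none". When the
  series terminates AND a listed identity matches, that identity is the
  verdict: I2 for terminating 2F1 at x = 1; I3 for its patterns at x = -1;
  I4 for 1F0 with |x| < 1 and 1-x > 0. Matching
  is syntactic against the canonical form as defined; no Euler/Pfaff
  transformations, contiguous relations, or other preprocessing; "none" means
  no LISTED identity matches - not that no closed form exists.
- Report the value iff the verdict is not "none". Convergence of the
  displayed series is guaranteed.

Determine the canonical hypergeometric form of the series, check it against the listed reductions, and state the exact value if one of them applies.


x = -5/6 here; the reduced form reads 2F1, upper {1, 5/4}, lower {2}, C = -3/4. Verdict: none here - no I1-I6 shape fits x = -5/6 with lower {2}.

The tell: with t_0 = -3/4, the running product (C = -3/4, x = -5/6) telescopes to a rising factorial.
Adjacent-term ratio: r(k) = (-5/6) * (k+1) (k+5/4) / [(k+2) (k+1)] ; factor over Q: parameters, x = (-5/6), and C = -3/4.


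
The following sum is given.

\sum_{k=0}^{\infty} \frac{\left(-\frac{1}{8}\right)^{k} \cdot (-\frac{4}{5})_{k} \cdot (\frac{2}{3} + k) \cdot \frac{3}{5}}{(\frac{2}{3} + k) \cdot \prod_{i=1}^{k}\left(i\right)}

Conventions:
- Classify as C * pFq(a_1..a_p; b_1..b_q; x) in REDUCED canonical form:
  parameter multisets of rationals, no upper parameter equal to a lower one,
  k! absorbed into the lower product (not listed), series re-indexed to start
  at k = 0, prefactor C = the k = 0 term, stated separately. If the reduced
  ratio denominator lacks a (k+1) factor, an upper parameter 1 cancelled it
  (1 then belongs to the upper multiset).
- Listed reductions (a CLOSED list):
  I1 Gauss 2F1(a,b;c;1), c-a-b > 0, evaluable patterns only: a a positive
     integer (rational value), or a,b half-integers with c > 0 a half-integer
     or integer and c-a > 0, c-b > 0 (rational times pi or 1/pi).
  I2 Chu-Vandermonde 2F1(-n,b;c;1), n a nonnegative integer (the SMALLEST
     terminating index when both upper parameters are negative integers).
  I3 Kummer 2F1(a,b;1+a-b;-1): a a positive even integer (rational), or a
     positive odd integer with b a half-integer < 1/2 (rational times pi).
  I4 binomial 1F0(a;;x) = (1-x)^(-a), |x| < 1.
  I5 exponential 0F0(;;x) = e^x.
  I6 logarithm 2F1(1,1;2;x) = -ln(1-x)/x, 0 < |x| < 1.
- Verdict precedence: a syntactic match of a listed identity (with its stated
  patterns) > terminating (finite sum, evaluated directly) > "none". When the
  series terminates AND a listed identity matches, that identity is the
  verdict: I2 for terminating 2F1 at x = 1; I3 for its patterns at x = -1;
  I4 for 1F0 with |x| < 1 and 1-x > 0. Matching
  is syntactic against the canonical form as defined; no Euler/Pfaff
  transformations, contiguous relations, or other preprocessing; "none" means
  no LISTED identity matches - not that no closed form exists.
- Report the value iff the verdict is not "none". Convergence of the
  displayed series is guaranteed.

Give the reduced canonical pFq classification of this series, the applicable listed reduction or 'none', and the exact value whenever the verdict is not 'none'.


Prefactor \frac{3}{5}, argument -\frac{1}{8}: 1F0 with upper {-\frac{4}{5}} over lower {-}. Verdict (x = -\frac{1}{8}): the binomial series (I4) applies (the 1F0 binomial series: exponent 4/5, x = -\frac{1}{8}). Its exact value is \frac{3}{5} \cdot \left(\frac{9}{8}\right)^{\frac{4}{5}}.

Key step: t_0 being \frac{3}{5}, the product of the first k integers (C = 3/5, x = -1/8) is k!.
Ratio: r(k) = -\frac{1}{8} * (k-\frac{4}{5}) / [(k+1)] - rational in k. x = -\frac{1}{8}; t_0 = \frac{3}{5}; negate the roots.


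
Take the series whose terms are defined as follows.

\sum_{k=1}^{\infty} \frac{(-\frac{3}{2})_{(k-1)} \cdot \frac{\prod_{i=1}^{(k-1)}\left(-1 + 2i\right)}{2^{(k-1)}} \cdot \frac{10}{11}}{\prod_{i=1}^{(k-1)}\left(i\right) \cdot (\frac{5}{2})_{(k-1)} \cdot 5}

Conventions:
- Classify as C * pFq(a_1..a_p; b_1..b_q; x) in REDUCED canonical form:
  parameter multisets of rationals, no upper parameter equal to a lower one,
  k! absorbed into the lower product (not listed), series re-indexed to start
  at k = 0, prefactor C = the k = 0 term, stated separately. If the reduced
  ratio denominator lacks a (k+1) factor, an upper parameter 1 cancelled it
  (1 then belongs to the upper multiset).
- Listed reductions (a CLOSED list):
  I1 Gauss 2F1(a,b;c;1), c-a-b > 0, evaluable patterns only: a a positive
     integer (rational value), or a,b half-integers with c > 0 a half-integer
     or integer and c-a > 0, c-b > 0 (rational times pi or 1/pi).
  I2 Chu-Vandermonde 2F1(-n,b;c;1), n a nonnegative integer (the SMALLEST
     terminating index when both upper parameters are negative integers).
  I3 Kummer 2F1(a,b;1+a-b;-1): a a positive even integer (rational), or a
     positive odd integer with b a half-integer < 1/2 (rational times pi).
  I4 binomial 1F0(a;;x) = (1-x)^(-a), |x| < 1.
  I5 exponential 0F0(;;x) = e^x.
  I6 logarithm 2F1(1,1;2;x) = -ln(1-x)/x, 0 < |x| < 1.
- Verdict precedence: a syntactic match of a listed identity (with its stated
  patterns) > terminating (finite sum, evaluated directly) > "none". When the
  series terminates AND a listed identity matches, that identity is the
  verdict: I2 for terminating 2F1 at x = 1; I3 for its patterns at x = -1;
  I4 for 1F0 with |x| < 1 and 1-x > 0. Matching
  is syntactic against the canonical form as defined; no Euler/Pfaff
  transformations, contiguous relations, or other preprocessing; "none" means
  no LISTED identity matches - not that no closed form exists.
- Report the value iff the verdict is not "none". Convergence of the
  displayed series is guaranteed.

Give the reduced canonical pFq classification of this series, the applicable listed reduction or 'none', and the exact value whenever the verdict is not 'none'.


At argument 1: a 2F1 with upper {-\frac{3}{2}, \frac{1}{2}}, lower {\frac{5}{2}}, scaled by C = \frac{2}{11}. Verdict (x = 1): Gauss (I1, half-integer pattern) applies (x = 1; upper {-\frac{3}{2}, \frac{1}{2}} half-integers, c = \frac{5}{2} in the evaluable pattern). Its exact value is \frac{15}{352} \cdot \pi.

The tell: with t_0 = \frac{2}{11}, the product of the first k integers (C = 2/11, x = 1) is k!.
Adjacent-term ratio: r(k) = 1 * (k-\frac{3}{2}) (k+\frac{1}{2}) / [(k+\frac{5}{2}) (k+1)] - rational in k, leading ratio 1; with t_0 = \frac{2}{11}, classification follows.


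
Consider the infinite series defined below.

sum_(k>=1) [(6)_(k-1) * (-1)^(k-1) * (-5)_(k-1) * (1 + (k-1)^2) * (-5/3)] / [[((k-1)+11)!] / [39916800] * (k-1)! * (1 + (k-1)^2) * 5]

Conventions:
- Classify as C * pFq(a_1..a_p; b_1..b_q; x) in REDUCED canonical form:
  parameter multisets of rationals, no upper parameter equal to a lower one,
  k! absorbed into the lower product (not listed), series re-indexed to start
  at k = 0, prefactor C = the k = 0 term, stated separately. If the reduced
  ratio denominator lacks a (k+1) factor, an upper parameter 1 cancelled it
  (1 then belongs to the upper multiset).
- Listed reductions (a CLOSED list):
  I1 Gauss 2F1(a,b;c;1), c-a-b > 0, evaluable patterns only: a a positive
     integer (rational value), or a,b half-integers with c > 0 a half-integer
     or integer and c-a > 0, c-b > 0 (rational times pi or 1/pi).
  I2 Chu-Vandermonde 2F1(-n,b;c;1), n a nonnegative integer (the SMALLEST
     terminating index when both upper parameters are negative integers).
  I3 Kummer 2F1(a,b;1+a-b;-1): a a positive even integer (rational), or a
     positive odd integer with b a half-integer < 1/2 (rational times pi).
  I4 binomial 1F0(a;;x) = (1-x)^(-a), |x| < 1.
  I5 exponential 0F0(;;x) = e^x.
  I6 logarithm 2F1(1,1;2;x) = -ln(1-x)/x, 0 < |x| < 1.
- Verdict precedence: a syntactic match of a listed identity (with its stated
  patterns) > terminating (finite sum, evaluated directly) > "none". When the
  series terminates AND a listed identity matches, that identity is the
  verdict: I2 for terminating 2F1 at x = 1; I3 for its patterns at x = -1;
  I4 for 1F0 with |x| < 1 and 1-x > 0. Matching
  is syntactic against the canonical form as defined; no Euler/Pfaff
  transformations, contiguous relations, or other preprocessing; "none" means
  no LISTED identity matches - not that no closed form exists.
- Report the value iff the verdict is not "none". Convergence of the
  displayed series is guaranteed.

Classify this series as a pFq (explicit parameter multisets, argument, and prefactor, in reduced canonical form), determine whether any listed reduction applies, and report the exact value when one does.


Prefactor -1/3, argument -1: 2F1 with upper {-5, 6} over lower {12}. Verdict: Kummer (I3) applies (x = -1; c = 12 equals 1+a-b for upper {-5, 6}: listed pattern). Its exact value is -11/4.

First insight: t_0 = -1/3 here, and the denominator's factorial ratio (C = -1/3) is a lower Pochhammer.
Term ratio: r(k) = (-1) * (k-5) (k+6) / [(k+12) (k+1)] - rational; roots negated = parameters, x = (-1), C = -1/3.


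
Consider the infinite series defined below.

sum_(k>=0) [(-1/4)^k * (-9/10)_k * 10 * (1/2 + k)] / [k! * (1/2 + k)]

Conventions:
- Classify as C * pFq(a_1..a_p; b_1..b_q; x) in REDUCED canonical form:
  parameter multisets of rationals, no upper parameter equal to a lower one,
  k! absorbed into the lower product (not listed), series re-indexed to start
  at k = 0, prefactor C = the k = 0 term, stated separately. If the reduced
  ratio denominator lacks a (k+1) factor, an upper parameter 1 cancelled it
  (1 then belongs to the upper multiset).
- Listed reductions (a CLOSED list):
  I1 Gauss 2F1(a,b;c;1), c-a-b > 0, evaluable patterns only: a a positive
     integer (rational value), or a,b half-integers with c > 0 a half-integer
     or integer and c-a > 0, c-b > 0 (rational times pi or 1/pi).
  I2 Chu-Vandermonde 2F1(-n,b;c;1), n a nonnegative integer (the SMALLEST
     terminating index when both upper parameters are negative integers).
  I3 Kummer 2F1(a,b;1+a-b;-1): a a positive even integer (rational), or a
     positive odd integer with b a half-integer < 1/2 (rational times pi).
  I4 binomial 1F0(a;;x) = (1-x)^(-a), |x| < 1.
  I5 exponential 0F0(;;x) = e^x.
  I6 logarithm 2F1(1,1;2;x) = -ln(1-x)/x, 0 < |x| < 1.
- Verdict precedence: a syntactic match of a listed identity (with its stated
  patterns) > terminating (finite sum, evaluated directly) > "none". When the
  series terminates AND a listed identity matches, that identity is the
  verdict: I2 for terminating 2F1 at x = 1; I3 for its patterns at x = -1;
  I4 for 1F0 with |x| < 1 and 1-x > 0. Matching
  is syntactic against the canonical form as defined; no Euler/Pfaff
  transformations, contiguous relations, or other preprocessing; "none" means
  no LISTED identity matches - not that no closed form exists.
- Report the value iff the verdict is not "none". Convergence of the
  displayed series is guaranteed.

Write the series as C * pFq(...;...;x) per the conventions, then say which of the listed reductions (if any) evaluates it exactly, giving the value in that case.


The tell: with t_0 = 10, k + 1/2 divides numerator and denominator alike; C = 10 after cancelling.
Adjacent-term ratio: r(k) = (-1/4) * (k-9/10) / [(k+1)] - rational in k. x = (-1/4); t_0 = 10; negate the roots.

Classification (C = 10): 1F0 with upper {-9/10}, lower {-}, argument x = -1/4. Verdict: this is the I4 binomial reduction (the 1F0 binomial series: exponent 9/10, x = -1/4). Value: 10 * (5/4)^(9/10).


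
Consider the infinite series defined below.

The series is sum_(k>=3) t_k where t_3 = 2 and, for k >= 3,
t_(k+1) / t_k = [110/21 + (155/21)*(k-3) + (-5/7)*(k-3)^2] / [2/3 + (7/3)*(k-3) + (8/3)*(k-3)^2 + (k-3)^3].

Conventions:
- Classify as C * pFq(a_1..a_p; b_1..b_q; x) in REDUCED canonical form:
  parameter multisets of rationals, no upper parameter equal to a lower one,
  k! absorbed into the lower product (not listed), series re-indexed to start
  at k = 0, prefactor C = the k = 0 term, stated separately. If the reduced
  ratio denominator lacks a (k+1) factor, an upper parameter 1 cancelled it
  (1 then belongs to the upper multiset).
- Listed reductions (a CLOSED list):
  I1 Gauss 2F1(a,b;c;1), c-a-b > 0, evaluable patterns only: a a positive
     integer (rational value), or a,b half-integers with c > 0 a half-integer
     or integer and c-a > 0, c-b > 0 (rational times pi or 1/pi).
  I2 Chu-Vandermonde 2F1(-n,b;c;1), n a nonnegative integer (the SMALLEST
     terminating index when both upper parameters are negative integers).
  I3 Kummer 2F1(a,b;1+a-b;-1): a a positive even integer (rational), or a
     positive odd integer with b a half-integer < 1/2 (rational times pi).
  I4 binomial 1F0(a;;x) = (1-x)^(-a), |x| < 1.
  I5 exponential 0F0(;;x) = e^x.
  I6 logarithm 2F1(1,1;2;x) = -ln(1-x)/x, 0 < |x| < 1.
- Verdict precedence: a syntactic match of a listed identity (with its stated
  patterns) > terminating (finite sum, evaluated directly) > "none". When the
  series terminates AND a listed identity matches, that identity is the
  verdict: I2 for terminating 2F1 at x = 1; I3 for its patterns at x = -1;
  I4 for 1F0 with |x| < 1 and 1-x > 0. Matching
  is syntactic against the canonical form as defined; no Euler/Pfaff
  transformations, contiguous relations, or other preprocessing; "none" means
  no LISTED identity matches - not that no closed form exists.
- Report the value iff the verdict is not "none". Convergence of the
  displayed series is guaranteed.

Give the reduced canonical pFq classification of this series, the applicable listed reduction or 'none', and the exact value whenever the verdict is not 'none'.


Structural cue: from the first term 2: the expanded ratio factors over Q; C = 2, x = -5/7, roots give parameters.
Adjacent-term ratio: r(k) = (-5/7) * (k-11) / [(k+1) (k+1)] ; factor over Q: parameters, x = (-5/7), and C = 2.

This is 2 * 1F1(-11; 1; -5/7) in reduced canonical form. Verdict: terminating (-11 upstairs). 12 nonzero terms in all; added directly. Hence: 14718763853535167/197321390337456.
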